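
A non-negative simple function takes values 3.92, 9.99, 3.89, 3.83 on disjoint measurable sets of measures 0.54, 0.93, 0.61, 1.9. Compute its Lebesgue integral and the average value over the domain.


Step 1: Integral = sum(value_i * measure_i)
= 3.92*0.54 + 9.99*0.93 + 3.89*0.61 + 3.83*1.9
= 2.1168 + 9.2907 + 2.3729 + 7.277
= 21.0574
Step 2: Total measure of domain = 0.54 + 0.93 + 0.61 + 1.9 = 3.98
Step 3: Average value = 21.0574 / 3.98 = 5.290804


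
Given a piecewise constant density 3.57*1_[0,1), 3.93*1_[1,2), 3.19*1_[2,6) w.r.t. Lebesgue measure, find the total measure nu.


Integrate each piece of the Radon-Nikodym derivative:
Step 1: integral_0^1 3.57 dx = 3.57*(1-0) = 3.57*1 = 3.57
Step 2: integral_1^2 3.93 dx = 3.93*(2-1) = 3.93*1 = 3.93
Step 3: integral_2^6 3.19 dx = 3.19*(6-2) = 3.19*4 = 12.76
Total: 3.57 + 3.93 + 12.76 = 20.26


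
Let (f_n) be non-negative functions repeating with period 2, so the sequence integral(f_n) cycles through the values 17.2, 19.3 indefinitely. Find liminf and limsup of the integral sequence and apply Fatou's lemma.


The sequence (integral(f_n)) is periodic with period 2, repeating the values 17.2, 19.3 indefinitely.
Step 1: For a periodic sequence, every tail (a_m, a_(m+1), ...) contains all 2 period values infinitely often.
Step 2: Hence inf of every tail = min of the period values = min(17.2, 19.3) = 17.2.
        liminf_n integral(f_n) = sup over m of (inf of tail from m) = 17.2.
Step 3: Similarly sup of every tail = max of the period values = 19.3.
        limsup_n integral(f_n) = 19.3.
Step 4: Fatou's lemma: integral(liminf_n f_n) <= liminf_n integral(f_n) = 17.2.
        So the integral of the pointwise liminf is at most 17.2.


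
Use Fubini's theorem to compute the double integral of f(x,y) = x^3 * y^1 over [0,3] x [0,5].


By Fubini's theorem, the double integral factors as a product of single integrals:
Step 1: integral_0^3 x^3 dx = [x^4/4] from 0 to 3
     = 3^4/4 = 20.25
Step 2: integral_0^5 y^1 dy = [y^2/2] from 0 to 5
     = 5^2/2 = 12.5
Step 3: Double integral = 20.25 * 12.5 = 253.125


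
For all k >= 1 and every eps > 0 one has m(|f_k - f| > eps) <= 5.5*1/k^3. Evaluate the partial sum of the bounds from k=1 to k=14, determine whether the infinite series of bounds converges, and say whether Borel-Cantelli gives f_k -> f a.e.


Step 1: List the terms 5.5*1/k^3 for k = 1 to 14:
  k=1: 5.5
  k=2: 0.6875
  k=3: 0.203704
  k=4: 0.085938
  k=5: 0.044
  k=6: 0.025463
  k=7: 0.016035
  k=8: 0.010742
  k=9: 0.007545
  k=10: 0.0055
  k=11: 0.004132
  k=12: 0.003183
  k=13: 0.002503
  k=14: 0.002004
Step 2: Partial sum = 5.5 + 0.6875 + 0.203704 + 0.085938 + 0.044 + 0.025463 + 0.016035 + 0.010742 + 0.007545 + 0.0055 + 0.004132 + 0.003183 + 0.002503 + 0.002004
     = 6.598249
Step 3: The full series sum_(k>=1) 5.5*1/k^3 converges (p-series with p = 3 > 1; a constant multiple of a convergent series converges).
Step 4: Fix eps > 0. Since sum_k m(|f_k - f| > eps) < infinity, the Borel-Cantelli lemma gives
        m(limsup_k {|f_k - f| > eps}) = 0, i.e. for a.e. x, |f_k(x) - f(x)| <= eps for all large k.
        Applying this with eps = 1/j for j = 1, 2, ... and intersecting the countably many full-measure sets,
        for a.e. x we get limsup_k |f_k(x) - f(x)| <= 1/j for every j, hence f_k -> f almost everywhere.
Conclusion: series converges; Borel-Cantelli yields f_k -> f a.e.


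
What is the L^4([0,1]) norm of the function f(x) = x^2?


Step 1: ||f||_4 = (integral_0^1 |x^2|^4 dx)^(1/4)
     = (integral_0^1 x^8 dx)^(1/4)
Step 2: integral_0^1 x^8 dx = [x^9/(9)] from 0 to 1 = 1^9/9
     = 1/9 = 0.111111
Step 3: ||f||_4 = (0.111111)^(1/4) = 0.57735


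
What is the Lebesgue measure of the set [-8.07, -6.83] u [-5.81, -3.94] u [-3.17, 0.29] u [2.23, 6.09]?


For pairwise disjoint intervals, m(union) = sum of lengths.
= (-6.83 - -8.07) + (-3.94 - -5.81) + (0.29 - -3.17) + (6.09 - 2.23)
= 1.24 + 1.87 + 3.46 + 3.86
= 10.43


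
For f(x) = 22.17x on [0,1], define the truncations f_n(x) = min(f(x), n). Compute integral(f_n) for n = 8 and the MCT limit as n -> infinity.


f(x) = 22.17x on [0,1]; f_n(x) = min(22.17x, n). At n = 8:
Step 1: f(x) reaches 8 at x = 8/22.17 = 0.360848
Step 2: integral(f_8) = integral(22.17x, 0, 0.360848) + integral(8, 0.360848, 1)
       = 22.17*0.360848^2/2 + 8*(1 - 0.360848)
       = 1.443392 + 5.113216
       = 6.556608
Step 3: As n -> infinity, f_n increases to f, so by MCT integral(f_n) -> integral(f) = 22.17/2 = 11.085.
Convergence: integral(f_8) = 6.556608 -> 11.085 as n -> infinity


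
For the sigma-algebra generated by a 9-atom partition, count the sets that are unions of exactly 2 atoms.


Each element of F is a union of some subset of the 9 atoms.
Elements that are unions of exactly 2 atoms correspond to 2-element subsets of the 9 atoms.
Count = C(9, 2) = 9! / (2! * 7!) = 36.


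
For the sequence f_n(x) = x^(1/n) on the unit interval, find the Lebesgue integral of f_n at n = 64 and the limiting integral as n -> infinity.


At n = 64: f_64(x) = x^(1/64).
Step 1: integral(x^(1/64), 0, 1) = [x^(1/64+1) / (1/64+1)] from 0 to 1
     = 1 / (1/64 + 1) = 1 / ((64+1)/64) = 64/(64+1)
     = 64/65 = 0.984615
Step 2: As n -> infinity, f_n(x) = x^(1/n) -> 1 for x in (0,1], and f_n is increasing in n.
By MCT, lim_n integral(f_n) = integral(lim_n f_n) = integral(1, 0, 1) = 1.
Step 3: Verify convergence: 64/65 = 0.984615 -> 1


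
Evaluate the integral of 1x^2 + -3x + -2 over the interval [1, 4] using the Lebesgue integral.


The Lebesgue integral of a Riemann-integrable function agrees with the Riemann integral.
Antiderivative F(x) = (1/3)x^3 + (-3/2)x^2 + -2x
F(4) = (1/3)*4^3 + (-3/2)*4^2 + -2*4
     = (1/3)*64 + (-3/2)*16 + -2*4
     = 21.333333 + -24 + -8
     = -10.666667
F(1) = -3.166667
Integral = F(4) - F(1) = -10.666667 - -3.166667 = -7.5


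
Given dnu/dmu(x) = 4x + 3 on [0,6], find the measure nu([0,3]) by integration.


nu(A) = integral_A (dnu/dmu) dmu = integral_0^3 (4x + 3) dx
Step 1: Antiderivative F(x) = (4/2)x^2 + 3x
Step 2: F(3) = (4/2)*3^2 + 3*3 = 18 + 9 = 27
Step 3: F(0) = (4/2)*0^2 + 3*0 = 0.0 + 0 = 0.0
Step 4: nu([0,3]) = F(3) - F(0) = 27 - 0.0 = 27


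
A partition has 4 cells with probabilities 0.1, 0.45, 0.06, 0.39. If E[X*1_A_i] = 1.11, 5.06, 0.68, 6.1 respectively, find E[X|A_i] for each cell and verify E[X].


For each cell A_i: E[X|A_i] = E[X*1_A_i] / P(A_i)
Step 1: E[X|A_1] = 1.11 / 0.1 = 11.1
Step 2: E[X|A_2] = 5.06 / 0.45 = 11.244444
Step 3: E[X|A_3] = 0.68 / 0.06 = 11.333333
Step 4: E[X|A_4] = 6.1 / 0.39 = 15.641026
Verification: E[X] = sum E[X*1_A_i] = 1.11 + 5.06 + 0.68 + 6.1 = 12.95


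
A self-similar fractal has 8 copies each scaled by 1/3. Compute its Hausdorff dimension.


For a self-similar set with N copies scaled by 1/r:
dim_H = log(N)/log(r) = log(8)/log(3)
= 2.079442/1.098612
= 1.892789


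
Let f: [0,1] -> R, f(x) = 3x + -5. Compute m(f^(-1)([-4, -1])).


f^(-1)([-4, -1]) = {x : -4 <= 3x + -5 <= -1}
Solving: (-4 - -5)/3 <= x <= (-1 - -5)/3
= [0.333333, 1.333333]
Intersecting with [0,1]: [0.333333, 1]
Measure = 1 - 0.333333 = 0.666667


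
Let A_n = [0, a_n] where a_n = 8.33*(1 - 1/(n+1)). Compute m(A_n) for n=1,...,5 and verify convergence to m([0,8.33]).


By continuity of measure from below: if A_n increases to A, then m(A_n) -> m(A).
Here A = [0, 8.33], so m(A) = 8.33
Step 1: a_1 = 8.33*(1 - 1/2) = 4.165, m(A_1) = 4.165
Step 2: a_2 = 8.33*(1 - 1/3) = 5.5533, m(A_2) = 5.5533
Step 3: a_3 = 8.33*(1 - 1/4) = 6.2475, m(A_3) = 6.2475
Step 4: a_4 = 8.33*(1 - 1/5) = 6.664, m(A_4) = 6.664
Step 5: a_5 = 8.33*(1 - 1/6) = 6.9417, m(A_5) = 6.9417
Limit: m(A_n) -> m([0,8.33]) = 8.33


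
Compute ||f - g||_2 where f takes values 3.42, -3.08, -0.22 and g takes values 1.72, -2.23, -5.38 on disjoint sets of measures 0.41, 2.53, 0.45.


Step 1: Compute differences f_i - g_i:
  3.42 - 1.72 = 1.7
  -3.08 - -2.23 = -0.85
  -0.22 - -5.38 = 5.16
Step 2: Compute |diff|^2 * measure for each set:
  |1.7|^2 * 0.41 = 2.89 * 0.41 = 1.1849
  |-0.85|^2 * 2.53 = 0.7225 * 2.53 = 1.827925
  |5.16|^2 * 0.45 = 26.6256 * 0.45 = 11.98152
Step 3: Sum = 14.994345
Step 4: ||f-g||_2 = (14.994345)^(1/2) = 3.872253


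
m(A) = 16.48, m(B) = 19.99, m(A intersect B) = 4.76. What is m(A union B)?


By inclusion-exclusion: m(A u B) = m(A) + m(B) - m(A n B)
= 16.48 + 19.99 - 4.76
= 31.71


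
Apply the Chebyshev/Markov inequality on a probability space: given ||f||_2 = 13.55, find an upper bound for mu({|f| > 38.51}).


Chebyshev/Markov inequality: mu(|f| > eps) <= (||f||_p / eps)^p
Step 1: ||f||_2 / eps = 13.55 / 38.51 = 0.351857
Step 2: Raise to power p = 2:
  (0.351857)^2 = 0.123803
Step 3: Therefore mu(|f| > 38.51) <= 0.123803


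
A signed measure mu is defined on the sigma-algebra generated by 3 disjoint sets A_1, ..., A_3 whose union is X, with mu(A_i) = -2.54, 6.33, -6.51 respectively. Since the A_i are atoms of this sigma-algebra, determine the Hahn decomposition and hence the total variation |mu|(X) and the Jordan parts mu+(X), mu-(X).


Step 1: Every measurable set is a union of atoms (the cells / points), so a Hahn decomposition is
  obtained by grouping atoms by sign: P = union of atoms with mu > 0, N = union of the remaining atoms.
  Atoms in P (indices): 2;  atoms in N (indices): 1, 3
  Positive values: 6.33
  Negative values: -2.54, -6.51
Step 2: mu+(X) = mu(P) = sum of positive atom values = 6.33
Step 3: mu-(X) = -mu(N) = sum of |negative atom values| = 9.05
Step 4: |mu|(X) = mu+(X) + mu-(X) = 6.33 + 9.05 = 15.38


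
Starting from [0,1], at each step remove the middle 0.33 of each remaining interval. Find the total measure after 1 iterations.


Step 1: At each step, fraction remaining = 1 - 0.33 = 0.67
Step 2: After 1 steps, measure = (0.67)^1
Step 3: Computing the power step by step:
  After step 1: 0.67
Result = 0.67


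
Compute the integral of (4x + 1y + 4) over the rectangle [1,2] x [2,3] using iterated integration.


By Fubini, integrate in x first, then y.
Step 1: Fix y, integrate over x in [1,2]:
  integral(4x + 1y + 4, x=1..2)
  = 4*(2^2 - 1^2)/2 + (1y + 4)*(2 - 1)
  = 6 + (1y + 4)*1
  = 6 + 1y + 4
  = 10 + 1y
Step 2: Integrate over y in [2,3]:
  integral(10 + 1y, y=2..3)
  = 10*1 + 1*(3^2 - 2^2)/2
  = 10 + 2.5
  = 12.5


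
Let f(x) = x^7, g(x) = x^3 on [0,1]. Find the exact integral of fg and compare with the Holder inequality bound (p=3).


Step 1: Exact integral of f*g = integral(x^10, 0, 1) = 1/11
     = 0.090909
Step 2: Holder bound with p=3, q=1.5:
  ||f||_p = (integral x^21 dx)^(1/3) = (1/22)^(1/3) = 0.356883
  ||g||_q = (integral x^4.5 dx)^(1/1.5) = (1/5.5)^(1/1.5) = 0.320941
Step 3: Holder bound = ||f||_p * ||g||_q = 0.356883 * 0.320941 = 0.114538
Verification: 0.090909 <= 0.114538 (Holder holds)


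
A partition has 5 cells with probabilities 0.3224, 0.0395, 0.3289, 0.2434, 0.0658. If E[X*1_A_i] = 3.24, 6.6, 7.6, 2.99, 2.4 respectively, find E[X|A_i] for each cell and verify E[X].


For each cell A_i: E[X|A_i] = E[X*1_A_i] / P(A_i)
Step 1: E[X|A_1] = 3.24 / 0.3224 = 10.049628
Step 2: E[X|A_2] = 6.6 / 0.0395 = 167.088608
Step 3: E[X|A_3] = 7.6 / 0.3289 = 23.107327
Step 4: E[X|A_4] = 2.99 / 0.2434 = 12.284306
Step 5: E[X|A_5] = 2.4 / 0.0658 = 36.474164
Verification: E[X] = sum E[X*1_A_i] = 3.24 + 6.6 + 7.6 + 2.99 + 2.4 = 22.83


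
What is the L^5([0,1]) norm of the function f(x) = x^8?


Step 1: ||f||_5 = (integral_0^1 |x^8|^5 dx)^(1/5)
     = (integral_0^1 x^40 dx)^(1/5)
Step 2: integral_0^1 x^40 dx = [x^41/(41)] from 0 to 1 = 1^41/41
     = 1/41 = 0.02439
Step 3: ||f||_5 = (0.02439)^(1/5) = 0.475821


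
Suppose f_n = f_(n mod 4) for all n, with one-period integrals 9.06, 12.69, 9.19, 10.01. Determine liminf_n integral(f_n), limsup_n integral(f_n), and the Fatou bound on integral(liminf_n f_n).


The sequence (integral(f_n)) is periodic with period 4, repeating the values 9.06, 12.69, 9.19, 10.01 indefinitely.
Step 1: For a periodic sequence, every tail (a_m, a_(m+1), ...) contains all 4 period values infinitely often.
Step 2: Hence inf of every tail = min of the period values = min(9.06, 12.69, 9.19, 10.01) = 9.06.
        liminf_n integral(f_n) = sup over m of (inf of tail from m) = 9.06.
Step 3: Similarly sup of every tail = max of the period values = 12.69.
        limsup_n integral(f_n) = 12.69.
Step 4: Fatou's lemma: integral(liminf_n f_n) <= liminf_n integral(f_n) = 9.06.
        So the integral of the pointwise liminf is at most 9.06.


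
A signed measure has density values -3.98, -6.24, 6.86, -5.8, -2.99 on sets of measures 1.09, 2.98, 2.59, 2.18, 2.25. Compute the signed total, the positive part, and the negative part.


Step 1: Compute signed measure on each set:
  Set 1: -3.98 * 1.09 = -4.3382
  Set 2: -6.24 * 2.98 = -18.5952
  Set 3: 6.86 * 2.59 = 17.7674
  Set 4: -5.8 * 2.18 = -12.644
  Set 5: -2.99 * 2.25 = -6.7275
Step 2: Total signed measure = (-4.3382) + (-18.5952) + (17.7674) + (-12.644) + (-6.7275)
     = -24.5375
Step 3: Positive part mu+(X) = sum of positive contributions = 17.7674
Step 4: Negative part mu-(X) = |sum of negative contributions| = 42.3049


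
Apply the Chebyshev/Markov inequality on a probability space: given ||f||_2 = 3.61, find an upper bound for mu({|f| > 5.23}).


Chebyshev/Markov inequality: mu(|f| > eps) <= (||f||_p / eps)^p
Step 1: ||f||_2 / eps = 3.61 / 5.23 = 0.690249
Step 2: Raise to power p = 2:
  (0.690249)^2 = 0.476443
Step 3: Therefore mu(|f| > 5.23) <= 0.476443


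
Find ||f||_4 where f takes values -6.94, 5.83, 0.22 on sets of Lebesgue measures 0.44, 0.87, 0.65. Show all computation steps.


Step 1: Compute |f_i|^4 for each value:
  |-6.94|^4 = 2319.732365
  |5.83|^4 = 1155.245323
  |0.22|^4 = 0.002343
Step 2: Multiply by measures and sum:
  2319.732365 * 0.44 = 1020.682241
  1155.245323 * 0.87 = 1005.063431
  0.002343 * 0.65 = 0.001523
Sum = 1020.682241 + 1005.063431 + 0.001523 = 2025.747194
Step 3: Take the p-th root:
||f||_4 = (2025.747194)^(1/4) = 6.708823


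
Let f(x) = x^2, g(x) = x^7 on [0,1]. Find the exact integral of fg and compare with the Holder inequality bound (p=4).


Step 1: Exact integral of f*g = integral(x^9, 0, 1) = 1/10
     = 0.1
Step 2: Holder bound with p=4, q=1.333333:
  ||f||_p = (integral x^8 dx)^(1/4) = (1/9)^(1/4) = 0.57735
  ||g||_q = (integral x^9.333333 dx)^(1/1.333333) = (1/10.333333)^(1/1.333333) = 0.173508
Step 3: Holder bound = ||f||_p * ||g||_q = 0.57735 * 0.173508 = 0.100175
Verification: 0.1 <= 0.100175 (Holder holds)


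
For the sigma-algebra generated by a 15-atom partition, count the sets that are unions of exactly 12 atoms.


Each element of F is a union of some subset of the 15 atoms.
Elements that are unions of exactly 12 atoms correspond to 12-element subsets of the 15 atoms.
Count = C(15, 12) = 15! / (12! * 3!) = 455.


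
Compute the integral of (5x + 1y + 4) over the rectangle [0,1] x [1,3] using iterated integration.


By Fubini, integrate in x first, then y.
Step 1: Fix y, integrate over x in [0,1]:
  integral(5x + 1y + 4, x=0..1)
  = 5*(1^2 - 0^2)/2 + (1y + 4)*(1 - 0)
  = 2.5 + (1y + 4)*1
  = 2.5 + 1y + 4
  = 6.5 + 1y
Step 2: Integrate over y in [1,3]:
  integral(6.5 + 1y, y=1..3)
  = 6.5*2 + 1*(3^2 - 1^2)/2
  = 13 + 4
  = 17


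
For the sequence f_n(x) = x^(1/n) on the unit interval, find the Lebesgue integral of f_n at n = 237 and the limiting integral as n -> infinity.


At n = 237: f_237(x) = x^(1/237).
Step 1: integral(x^(1/237), 0, 1) = [x^(1/237+1) / (1/237+1)] from 0 to 1
     = 1 / (1/237 + 1) = 1 / ((237+1)/237) = 237/(237+1)
     = 237/238 = 0.995798
Step 2: As n -> infinity, f_n(x) = x^(1/n) -> 1 for x in (0,1], and f_n is increasing in n.
By MCT, lim_n integral(f_n) = integral(lim_n f_n) = integral(1, 0, 1) = 1.
Step 3: Verify convergence: 237/238 = 0.995798 -> 1


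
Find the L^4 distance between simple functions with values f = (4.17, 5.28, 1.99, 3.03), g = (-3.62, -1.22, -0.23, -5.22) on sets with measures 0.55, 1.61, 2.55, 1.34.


Step 1: Compute differences f_i - g_i:
  4.17 - -3.62 = 7.79
  5.28 - -1.22 = 6.5
  1.99 - -0.23 = 2.22
  3.03 - -5.22 = 8.25
Step 2: Compute |diff|^4 * measure for each set:
  |7.79|^4 * 0.55 = 3682.559993 * 0.55 = 2025.407996
  |6.5|^4 * 1.61 = 1785.0625 * 1.61 = 2873.950625
  |2.22|^4 * 2.55 = 24.289127 * 2.55 = 61.937273
  |8.25|^4 * 1.34 = 4632.503906 * 1.34 = 6207.555234
Step 3: Sum = 11168.851128
Step 4: ||f-g||_4 = (11168.851128)^(1/4) = 10.280213


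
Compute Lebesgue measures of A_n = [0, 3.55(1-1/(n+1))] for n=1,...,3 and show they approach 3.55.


By continuity of measure from below: if A_n increases to A, then m(A_n) -> m(A).
Here A = [0, 3.55], so m(A) = 3.55
Step 1: a_1 = 3.55*(1 - 1/2) = 1.775, m(A_1) = 1.775
Step 2: a_2 = 3.55*(1 - 1/3) = 2.3667, m(A_2) = 2.3667
Step 3: a_3 = 3.55*(1 - 1/4) = 2.6625, m(A_3) = 2.6625
Limit: m(A_n) -> m([0,3.55]) = 3.55


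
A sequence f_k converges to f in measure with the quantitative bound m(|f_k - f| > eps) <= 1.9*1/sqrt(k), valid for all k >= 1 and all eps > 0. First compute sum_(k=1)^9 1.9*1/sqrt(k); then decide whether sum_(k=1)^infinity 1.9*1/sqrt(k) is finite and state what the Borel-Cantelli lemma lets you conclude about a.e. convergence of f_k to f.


Step 1: List the terms 1.9*1/sqrt(k) for k = 1 to 9:
  k=1: 1.9
  k=2: 1.343503
  k=3: 1.096966
  k=4: 0.95
  k=5: 0.849706
  k=6: 0.775672
  k=7: 0.718132
  k=8: 0.671751
  k=9: 0.633333
Step 2: Partial sum = 1.9 + 1.343503 + 1.096966 + 0.95 + 0.849706 + 0.775672 + 0.718132 + 0.671751 + 0.633333
     = 8.939063
Step 3: The full series sum_(k>=1) 1.9*1/sqrt(k) diverges (p-series with p = 1/2 <= 1; a nonzero constant multiple of a divergent series diverges).
Step 4: The (first) Borel-Cantelli lemma requires a summable sequence of measures, so it does not apply here;
        from this bound alone no conclusion about a.e. convergence can be drawn (convergence in measure still
        gives an a.e.-convergent subsequence, but not a.e. convergence of the whole sequence).
Conclusion: series diverges; Borel-Cantelli is inconclusive about a.e. convergence of f_k.


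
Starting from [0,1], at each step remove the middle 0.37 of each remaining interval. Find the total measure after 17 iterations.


Step 1: At each step, fraction remaining = 1 - 0.37 = 0.63
Step 2: After 17 steps, measure = (0.63)^17
Result = 3.879621e-04


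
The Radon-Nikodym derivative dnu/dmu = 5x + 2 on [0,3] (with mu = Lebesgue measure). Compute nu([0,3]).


nu(A) = integral_A (dnu/dmu) dmu = integral_0^3 (5x + 2) dx
Step 1: Antiderivative F(x) = (5/2)x^2 + 2x
Step 2: F(3) = (5/2)*3^2 + 2*3 = 22.5 + 6 = 28.5
Step 3: F(0) = (5/2)*0^2 + 2*0 = 0.0 + 0 = 0.0
Step 4: nu([0,3]) = F(3) - F(0) = 28.5 - 0.0 = 28.5


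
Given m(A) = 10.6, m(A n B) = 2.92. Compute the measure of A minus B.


m(A \ B) = m(A) - m(A n B)
= 10.6 - 2.92
= 7.68


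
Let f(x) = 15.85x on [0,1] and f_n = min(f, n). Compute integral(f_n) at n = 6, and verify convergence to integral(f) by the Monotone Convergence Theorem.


f(x) = 15.85x on [0,1]; f_n(x) = min(15.85x, n). At n = 6:
Step 1: f(x) reaches 6 at x = 6/15.85 = 0.378549
Step 2: integral(f_6) = integral(15.85x, 0, 0.378549) + integral(6, 0.378549, 1)
       = 15.85*0.378549^2/2 + 6*(1 - 0.378549)
       = 1.135647 + 3.728707
       = 4.864353
Step 3: As n -> infinity, f_n increases to f, so by MCT integral(f_n) -> integral(f) = 15.85/2 = 7.925.
Convergence: integral(f_6) = 4.864353 -> 7.925 as n -> infinity


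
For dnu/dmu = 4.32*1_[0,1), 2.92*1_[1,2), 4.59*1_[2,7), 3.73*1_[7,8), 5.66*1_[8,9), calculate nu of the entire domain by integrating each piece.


Integrate each piece of the Radon-Nikodym derivative:
Step 1: integral_0^1 4.32 dx = 4.32*(1-0) = 4.32*1 = 4.32
Step 2: integral_1^2 2.92 dx = 2.92*(2-1) = 2.92*1 = 2.92
Step 3: integral_2^7 4.59 dx = 4.59*(7-2) = 4.59*5 = 22.95
Step 4: integral_7^8 3.73 dx = 3.73*(8-7) = 3.73*1 = 3.73
Step 5: integral_8^9 5.66 dx = 5.66*(9-8) = 5.66*1 = 5.66
Total: 4.32 + 2.92 + 22.95 + 3.73 + 5.66 = 39.58


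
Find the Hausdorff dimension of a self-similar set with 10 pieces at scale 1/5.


For a self-similar set with N copies scaled by 1/r:
dim_H = log(N)/log(r) = log(10)/log(5)
= 2.302585/1.609438
= 1.430677


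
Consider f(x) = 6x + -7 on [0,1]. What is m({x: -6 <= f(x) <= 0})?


f^(-1)([-6, 0]) = {x : -6 <= 6x + -7 <= 0}
Solving: (-6 - -7)/6 <= x <= (0 - -7)/6
= [0.166667, 1.166667]
Intersecting with [0,1]: [0.166667, 1]
Measure = 1 - 0.166667 = 0.833333


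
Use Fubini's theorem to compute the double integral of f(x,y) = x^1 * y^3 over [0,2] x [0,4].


By Fubini's theorem, the double integral factors as a product of single integrals:
Step 1: integral_0^2 x^1 dx = [x^2/2] from 0 to 2
     = 2^2/2 = 2
Step 2: integral_0^4 y^3 dy = [y^4/4] from 0 to 4
     = 4^4/4 = 64
Step 3: Double integral = 2 * 64 = 128


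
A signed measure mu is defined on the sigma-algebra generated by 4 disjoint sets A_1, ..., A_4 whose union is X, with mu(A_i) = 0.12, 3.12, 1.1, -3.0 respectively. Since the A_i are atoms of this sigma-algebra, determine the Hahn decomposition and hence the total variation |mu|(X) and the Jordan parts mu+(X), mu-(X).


Step 1: Every measurable set is a union of atoms (the cells / points), so a Hahn decomposition is
  obtained by grouping atoms by sign: P = union of atoms with mu > 0, N = union of the remaining atoms.
  Atoms in P (indices): 1, 2, 3;  atoms in N (indices): 4
  Positive values: 0.12, 3.12, 1.1
  Negative values: -3
Step 2: mu+(X) = mu(P) = sum of positive atom values = 4.34
Step 3: mu-(X) = -mu(N) = sum of |negative atom values| = 3
Step 4: |mu|(X) = mu+(X) + mu-(X) = 4.34 + 3 = 7.34


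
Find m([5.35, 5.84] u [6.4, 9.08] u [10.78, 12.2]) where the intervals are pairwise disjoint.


For pairwise disjoint intervals, m(union) = sum of lengths.
= (5.84 - 5.35) + (9.08 - 6.4) + (12.2 - 10.78)
= 0.49 + 2.68 + 1.42
= 4.59


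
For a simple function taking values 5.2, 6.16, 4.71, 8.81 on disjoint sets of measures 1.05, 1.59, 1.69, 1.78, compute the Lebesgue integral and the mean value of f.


Step 1: Integral = sum(value_i * measure_i)
= 5.2*1.05 + 6.16*1.59 + 4.71*1.69 + 8.81*1.78
= 5.46 + 9.7944 + 7.9599 + 15.6818
= 38.8961
Step 2: Total measure of domain = 1.05 + 1.59 + 1.69 + 1.78 = 6.11
Step 3: Average value = 38.8961 / 6.11 = 6.365974


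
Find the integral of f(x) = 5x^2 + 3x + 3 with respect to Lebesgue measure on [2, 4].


The Lebesgue integral of a Riemann-integrable function agrees with the Riemann integral.
Antiderivative F(x) = (5/3)x^3 + (3/2)x^2 + 3x
F(4) = (5/3)*4^3 + (3/2)*4^2 + 3*4
     = (5/3)*64 + (3/2)*16 + 3*4
     = 106.666667 + 24 + 12
     = 142.666667
F(2) = 25.333333
Integral = F(4) - F(2) = 142.666667 - 25.333333 = 117.333333


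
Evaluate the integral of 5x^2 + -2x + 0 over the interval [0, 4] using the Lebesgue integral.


The Lebesgue integral of a Riemann-integrable function agrees with the Riemann integral.
Antiderivative F(x) = (5/3)x^3 + (-2/2)x^2 + 0x
F(4) = (5/3)*4^3 + (-2/2)*4^2 + 0*4
     = (5/3)*64 + (-2/2)*16 + 0*4
     = 106.666667 + -16 + 0
     = 90.666667
F(0) = 0.0
Integral = F(4) - F(0) = 90.666667 - 0.0 = 90.666667


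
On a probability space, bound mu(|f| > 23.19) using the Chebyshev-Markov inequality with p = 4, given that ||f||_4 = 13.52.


Chebyshev/Markov inequality: mu(|f| > eps) <= (||f||_p / eps)^p
Step 1: ||f||_4 / eps = 13.52 / 23.19 = 0.58301
Step 2: Raise to power p = 4:
  (0.58301)^4 = 0.115532
Step 3: Therefore mu(|f| > 23.19) <= 0.115532


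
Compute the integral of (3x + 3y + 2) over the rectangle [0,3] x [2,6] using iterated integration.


By Fubini, integrate in x first, then y.
Step 1: Fix y, integrate over x in [0,3]:
  integral(3x + 3y + 2, x=0..3)
  = 3*(3^2 - 0^2)/2 + (3y + 2)*(3 - 0)
  = 13.5 + (3y + 2)*3
  = 13.5 + 9y + 6
  = 19.5 + 9y
Step 2: Integrate over y in [2,6]:
  integral(19.5 + 9y, y=2..6)
  = 19.5*4 + 9*(6^2 - 2^2)/2
  = 78 + 144
  = 222


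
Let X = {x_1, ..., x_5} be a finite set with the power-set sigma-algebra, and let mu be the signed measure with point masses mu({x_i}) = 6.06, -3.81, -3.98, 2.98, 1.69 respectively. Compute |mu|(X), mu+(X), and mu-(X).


Step 1: Every measurable set is a union of atoms (the cells / points), so a Hahn decomposition is
  obtained by grouping atoms by sign: P = union of atoms with mu > 0, N = union of the remaining atoms.
  Atoms in P (indices): 1, 4, 5;  atoms in N (indices): 2, 3
  Positive values: 6.06, 2.98, 1.69
  Negative values: -3.81, -3.98
Step 2: mu+(X) = mu(P) = sum of positive atom values = 10.73
Step 3: mu-(X) = -mu(N) = sum of |negative atom values| = 7.79
Step 4: |mu|(X) = mu+(X) + mu-(X) = 10.73 + 7.79 = 18.52


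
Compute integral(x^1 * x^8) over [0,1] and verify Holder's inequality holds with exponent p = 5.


Step 1: Exact integral of f*g = integral(x^9, 0, 1) = 1/10
     = 0.1
Step 2: Holder bound with p=5, q=1.25:
  ||f||_p = (integral x^5 dx)^(1/5) = (1/6)^(1/5) = 0.698827
  ||g||_q = (integral x^10 dx)^(1/1.25) = (1/11)^(1/1.25) = 0.146854
Step 3: Holder bound = ||f||_p * ||g||_q = 0.698827 * 0.146854 = 0.102626
Verification: 0.1 <= 0.102626 (Holder holds)


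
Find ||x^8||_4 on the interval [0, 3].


Step 1: ||f||_4 = (integral_0^3 |x^8|^4 dx)^(1/4)
     = (integral_0^3 x^32 dx)^(1/4)
Step 2: integral_0^3 x^32 dx = [x^33/(33)] from 0 to 3 = 3^33/33
     = 5559060566555523/33 = 1.684564e+14
Step 3: ||f||_4 = (1.684564e+14)^(1/4) = 3602.648294


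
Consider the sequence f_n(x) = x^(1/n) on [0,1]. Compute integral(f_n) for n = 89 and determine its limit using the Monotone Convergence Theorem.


At n = 89: f_89(x) = x^(1/89).
Step 1: integral(x^(1/89), 0, 1) = [x^(1/89+1) / (1/89+1)] from 0 to 1
     = 1 / (1/89 + 1) = 1 / ((89+1)/89) = 89/(89+1)
     = 89/90 = 0.988889
Step 2: As n -> infinity, f_n(x) = x^(1/n) -> 1 for x in (0,1], and f_n is increasing in n.
By MCT, lim_n integral(f_n) = integral(lim_n f_n) = integral(1, 0, 1) = 1.
Step 3: Verify convergence: 89/90 = 0.988889 -> 1


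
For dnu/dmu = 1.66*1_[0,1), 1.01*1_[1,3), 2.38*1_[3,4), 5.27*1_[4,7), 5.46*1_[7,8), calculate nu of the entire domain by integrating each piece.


Integrate each piece of the Radon-Nikodym derivative:
Step 1: integral_0^1 1.66 dx = 1.66*(1-0) = 1.66*1 = 1.66
Step 2: integral_1^3 1.01 dx = 1.01*(3-1) = 1.01*2 = 2.02
Step 3: integral_3^4 2.38 dx = 2.38*(4-3) = 2.38*1 = 2.38
Step 4: integral_4^7 5.27 dx = 5.27*(7-4) = 5.27*3 = 15.81
Step 5: integral_7^8 5.46 dx = 5.46*(8-7) = 5.46*1 = 5.46
Total: 1.66 + 2.02 + 2.38 + 15.81 + 5.46 = 27.33


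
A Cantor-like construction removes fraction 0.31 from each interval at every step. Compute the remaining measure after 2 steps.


Step 1: At each step, fraction remaining = 1 - 0.31 = 0.69
Step 2: After 2 steps, measure = (0.69)^2
Step 3: Computing the power step by step:
  After step 1: 0.69
  After step 2: 0.4761
Result = 0.4761


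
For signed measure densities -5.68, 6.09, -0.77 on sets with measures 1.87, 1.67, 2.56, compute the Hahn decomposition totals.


Step 1: Compute signed measure on each set:
  Set 1: -5.68 * 1.87 = -10.6216
  Set 2: 6.09 * 1.67 = 10.1703
  Set 3: -0.77 * 2.56 = -1.9712
Step 2: Total signed measure = (-10.6216) + (10.1703) + (-1.9712)
     = -2.4225
Step 3: Positive part mu+(X) = sum of positive contributions = 10.1703
Step 4: Negative part mu-(X) = |sum of negative contributions| = 12.5928


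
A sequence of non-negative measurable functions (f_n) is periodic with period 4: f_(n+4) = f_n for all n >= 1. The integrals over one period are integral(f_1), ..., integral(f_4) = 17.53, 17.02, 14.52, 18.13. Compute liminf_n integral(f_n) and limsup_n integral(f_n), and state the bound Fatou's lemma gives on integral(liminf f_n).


The sequence (integral(f_n)) is periodic with period 4, repeating the values 17.53, 17.02, 14.52, 18.13 indefinitely.
Step 1: For a periodic sequence, every tail (a_m, a_(m+1), ...) contains all 4 period values infinitely often.
Step 2: Hence inf of every tail = min of the period values = min(17.53, 17.02, 14.52, 18.13) = 14.52.
        liminf_n integral(f_n) = sup over m of (inf of tail from m) = 14.52.
Step 3: Similarly sup of every tail = max of the period values = 18.13.
        limsup_n integral(f_n) = 18.13.
Step 4: Fatou's lemma: integral(liminf_n f_n) <= liminf_n integral(f_n) = 14.52.
        So the integral of the pointwise liminf is at most 14.52.


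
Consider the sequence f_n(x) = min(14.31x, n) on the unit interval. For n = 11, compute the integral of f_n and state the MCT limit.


f(x) = 14.31x on [0,1]; f_n(x) = min(14.31x, n). At n = 11:
Step 1: f(x) reaches 11 at x = 11/14.31 = 0.768693
Step 2: integral(f_11) = integral(14.31x, 0, 0.768693) + integral(11, 0.768693, 1)
       = 14.31*0.768693^2/2 + 11*(1 - 0.768693)
       = 4.227813 + 2.544375
       = 6.772187
Step 3: As n -> infinity, f_n increases to f, so by MCT integral(f_n) -> integral(f) = 14.31/2 = 7.155.
Convergence: integral(f_11) = 6.772187 -> 7.155 as n -> infinity


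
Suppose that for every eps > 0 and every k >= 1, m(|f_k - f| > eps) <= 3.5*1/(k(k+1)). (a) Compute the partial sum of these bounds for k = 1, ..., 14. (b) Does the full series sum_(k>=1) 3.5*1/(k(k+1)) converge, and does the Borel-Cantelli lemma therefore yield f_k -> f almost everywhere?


Step 1: List the terms 3.5*1/(k(k+1)) for k = 1 to 14:
  k=1: 1.75
  k=2: 0.583333
  k=3: 0.291667
  k=4: 0.175
  k=5: 0.116667
  k=6: 0.083333
  k=7: 0.0625
  k=8: 0.048611
  k=9: 0.038889
  k=10: 0.031818
  k=11: 0.026515
  k=12: 0.022436
  k=13: 0.019231
  k=14: 0.016667
Step 2: Partial sum = 1.75 + 0.583333 + 0.291667 + 0.175 + 0.116667 + 0.083333 + 0.0625 + 0.048611 + 0.038889 + 0.031818 + 0.026515 + 0.022436 + 0.019231 + 0.016667
     = 3.266667
Step 3: The full series sum_(k>=1) 3.5*1/(k(k+1)) converges (telescoping series sum 1/(k(k+1)) = 1; a constant multiple of a convergent series converges).
Step 4: Fix eps > 0. Since sum_k m(|f_k - f| > eps) < infinity, the Borel-Cantelli lemma gives
        m(limsup_k {|f_k - f| > eps}) = 0, i.e. for a.e. x, |f_k(x) - f(x)| <= eps for all large k.
        Applying this with eps = 1/j for j = 1, 2, ... and intersecting the countably many full-measure sets,
        for a.e. x we get limsup_k |f_k(x) - f(x)| <= 1/j for every j, hence f_k -> f almost everywhere.
Conclusion: series converges; Borel-Cantelli yields f_k -> f a.e.


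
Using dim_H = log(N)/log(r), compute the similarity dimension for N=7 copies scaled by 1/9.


For a self-similar set with N copies scaled by 1/r:
dim_H = log(N)/log(r) = log(7)/log(9)
= 1.94591/2.197225
= 0.885622


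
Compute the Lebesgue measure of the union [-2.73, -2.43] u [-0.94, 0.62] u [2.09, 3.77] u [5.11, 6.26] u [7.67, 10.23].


For pairwise disjoint intervals, m(union) = sum of lengths.
= (-2.43 - -2.73) + (0.62 - -0.94) + (3.77 - 2.09) + (6.26 - 5.11) + (10.23 - 7.67)
= 0.3 + 1.56 + 1.68 + 1.15 + 2.56
= 7.25


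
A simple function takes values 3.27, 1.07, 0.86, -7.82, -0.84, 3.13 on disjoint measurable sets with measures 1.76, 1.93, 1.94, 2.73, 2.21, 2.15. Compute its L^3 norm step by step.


Step 1: Compute |f_i|^3 for each value:
  |3.27|^3 = 34.965783
  |1.07|^3 = 1.225043
  |0.86|^3 = 0.636056
  |-7.82|^3 = 478.211768
  |-0.84|^3 = 0.592704
  |3.13|^3 = 30.664297
Step 2: Multiply by measures and sum:
  34.965783 * 1.76 = 61.539778
  1.225043 * 1.93 = 2.364333
  0.636056 * 1.94 = 1.233949
  478.211768 * 2.73 = 1305.518127
  0.592704 * 2.21 = 1.309876
  30.664297 * 2.15 = 65.928239
Sum = 61.539778 + 2.364333 + 1.233949 + 1305.518127 + 1.309876 + 65.928239 = 1437.894301
Step 3: Take the p-th root:
||f||_3 = (1437.894301)^(1/3) = 11.286925


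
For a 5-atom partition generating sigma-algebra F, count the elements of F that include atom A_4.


Each element of F is a union of some subset S of the 5 atoms.
The element contains A_4 iff A_4 is in S.
So we count subsets S of {A_1,...,A_5} with A_4 in S: choose freely among the other 4 atoms.
Count = 2^(5-1) = 2^4 = 16.


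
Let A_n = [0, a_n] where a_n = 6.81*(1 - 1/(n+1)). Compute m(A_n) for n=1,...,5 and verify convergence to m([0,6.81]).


By continuity of measure from below: if A_n increases to A, then m(A_n) -> m(A).
Here A = [0, 6.81], so m(A) = 6.81
Step 1: a_1 = 6.81*(1 - 1/2) = 3.405, m(A_1) = 3.405
Step 2: a_2 = 6.81*(1 - 1/3) = 4.54, m(A_2) = 4.54
Step 3: a_3 = 6.81*(1 - 1/4) = 5.1075, m(A_3) = 5.1075
Step 4: a_4 = 6.81*(1 - 1/5) = 5.448, m(A_4) = 5.448
Step 5: a_5 = 6.81*(1 - 1/6) = 5.675, m(A_5) = 5.675
Limit: m(A_n) -> m([0,6.81]) = 6.81


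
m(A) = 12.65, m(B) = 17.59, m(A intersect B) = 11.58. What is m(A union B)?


By inclusion-exclusion: m(A u B) = m(A) + m(B) - m(A n B)
= 12.65 + 17.59 - 11.58
= 18.66


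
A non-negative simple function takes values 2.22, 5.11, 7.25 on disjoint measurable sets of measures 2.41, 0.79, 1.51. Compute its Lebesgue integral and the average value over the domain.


Step 1: Integral = sum(value_i * measure_i)
= 2.22*2.41 + 5.11*0.79 + 7.25*1.51
= 5.3502 + 4.0369 + 10.9475
= 20.3346
Step 2: Total measure of domain = 2.41 + 0.79 + 1.51 = 4.71
Step 3: Average value = 20.3346 / 4.71 = 4.317325


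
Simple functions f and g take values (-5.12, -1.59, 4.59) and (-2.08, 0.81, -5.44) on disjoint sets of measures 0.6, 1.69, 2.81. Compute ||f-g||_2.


Step 1: Compute differences f_i - g_i:
  -5.12 - -2.08 = -3.04
  -1.59 - 0.81 = -2.4
  4.59 - -5.44 = 10.03
Step 2: Compute |diff|^2 * measure for each set:
  |-3.04|^2 * 0.6 = 9.2416 * 0.6 = 5.54496
  |-2.4|^2 * 1.69 = 5.76 * 1.69 = 9.7344
  |10.03|^2 * 2.81 = 100.6009 * 2.81 = 282.688529
Step 3: Sum = 297.967889
Step 4: ||f-g||_2 = (297.967889)^(1/2) = 17.261746


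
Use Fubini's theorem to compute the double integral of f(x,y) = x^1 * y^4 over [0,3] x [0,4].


By Fubini's theorem, the double integral factors as a product of single integrals:
Step 1: integral_0^3 x^1 dx = [x^2/2] from 0 to 3
     = 3^2/2 = 4.5
Step 2: integral_0^4 y^4 dy = [y^5/5] from 0 to 4
     = 4^5/5 = 204.8
Step 3: Double integral = 4.5 * 204.8 = 921.6


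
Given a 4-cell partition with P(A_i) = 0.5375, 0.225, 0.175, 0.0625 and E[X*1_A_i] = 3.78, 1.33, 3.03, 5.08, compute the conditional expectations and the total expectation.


For each cell A_i: E[X|A_i] = E[X*1_A_i] / P(A_i)
Step 1: E[X|A_1] = 3.78 / 0.5375 = 7.032558
Step 2: E[X|A_2] = 1.33 / 0.225 = 5.911111
Step 3: E[X|A_3] = 3.03 / 0.175 = 17.314286
Step 4: E[X|A_4] = 5.08 / 0.0625 = 81.28
Verification: E[X] = sum E[X*1_A_i] = 3.78 + 1.33 + 3.03 + 5.08 = 13.22


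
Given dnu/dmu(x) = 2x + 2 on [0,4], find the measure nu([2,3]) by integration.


nu(A) = integral_A (dnu/dmu) dmu = integral_2^3 (2x + 2) dx
Step 1: Antiderivative F(x) = (2/2)x^2 + 2x
Step 2: F(3) = (2/2)*3^2 + 2*3 = 9 + 6 = 15
Step 3: F(2) = (2/2)*2^2 + 2*2 = 4 + 4 = 8
Step 4: nu([2,3]) = F(3) - F(2) = 15 - 8 = 7


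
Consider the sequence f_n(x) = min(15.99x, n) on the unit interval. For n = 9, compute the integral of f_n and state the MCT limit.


f(x) = 15.99x on [0,1]; f_n(x) = min(15.99x, n). At n = 9:
Step 1: f(x) reaches 9 at x = 9/15.99 = 0.562852
Step 2: integral(f_9) = integral(15.99x, 0, 0.562852) + integral(9, 0.562852, 1)
       = 15.99*0.562852^2/2 + 9*(1 - 0.562852)
       = 2.532833 + 3.934334
       = 6.467167
Step 3: As n -> infinity, f_n increases to f, so by MCT integral(f_n) -> integral(f) = 15.99/2 = 7.995.
Convergence: integral(f_9) = 6.467167 -> 7.995 as n -> infinity


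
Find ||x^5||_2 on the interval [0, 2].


Step 1: ||f||_2 = (integral_0^2 |x^5|^2 dx)^(1/2)
     = (integral_0^2 x^10 dx)^(1/2)
Step 2: integral_0^2 x^10 dx = [x^11/(11)] from 0 to 2 = 2^11/11
     = 2048/11 = 186.181818
Step 3: ||f||_2 = (186.181818)^(1/2) = 13.644846


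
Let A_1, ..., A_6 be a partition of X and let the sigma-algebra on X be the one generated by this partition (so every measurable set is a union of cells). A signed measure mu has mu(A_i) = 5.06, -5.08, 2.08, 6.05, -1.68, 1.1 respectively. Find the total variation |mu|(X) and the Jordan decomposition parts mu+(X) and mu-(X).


Step 1: Every measurable set is a union of atoms (the cells / points), so a Hahn decomposition is
  obtained by grouping atoms by sign: P = union of atoms with mu > 0, N = union of the remaining atoms.
  Atoms in P (indices): 1, 3, 4, 6;  atoms in N (indices): 2, 5
  Positive values: 5.06, 2.08, 6.05, 1.1
  Negative values: -5.08, -1.68
Step 2: mu+(X) = mu(P) = sum of positive atom values = 14.29
Step 3: mu-(X) = -mu(N) = sum of |negative atom values| = 6.76
Step 4: |mu|(X) = mu+(X) + mu-(X) = 14.29 + 6.76 = 21.05


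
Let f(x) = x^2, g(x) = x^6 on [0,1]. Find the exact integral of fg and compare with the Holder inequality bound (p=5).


Step 1: Exact integral of f*g = integral(x^8, 0, 1) = 1/9
     = 0.111111
Step 2: Holder bound with p=5, q=1.25:
  ||f||_p = (integral x^10 dx)^(1/5) = (1/11)^(1/5) = 0.619044
  ||g||_q = (integral x^7.5 dx)^(1/1.25) = (1/8.5)^(1/1.25) = 0.180495
Step 3: Holder bound = ||f||_p * ||g||_q = 0.619044 * 0.180495 = 0.111734
Verification: 0.111111 <= 0.111734 (Holder holds)


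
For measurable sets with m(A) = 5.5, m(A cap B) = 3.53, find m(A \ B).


m(A \ B) = m(A) - m(A n B)
= 5.5 - 3.53
= 1.97


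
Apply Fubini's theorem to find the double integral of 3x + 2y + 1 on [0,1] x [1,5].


By Fubini, integrate in x first, then y.
Step 1: Fix y, integrate over x in [0,1]:
  integral(3x + 2y + 1, x=0..1)
  = 3*(1^2 - 0^2)/2 + (2y + 1)*(1 - 0)
  = 1.5 + (2y + 1)*1
  = 1.5 + 2y + 1
  = 2.5 + 2y
Step 2: Integrate over y in [1,5]:
  integral(2.5 + 2y, y=1..5)
  = 2.5*4 + 2*(5^2 - 1^2)/2
  = 10 + 24
  = 34


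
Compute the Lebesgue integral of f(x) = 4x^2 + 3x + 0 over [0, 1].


The Lebesgue integral of a Riemann-integrable function agrees with the Riemann integral.
Antiderivative F(x) = (4/3)x^3 + (3/2)x^2 + 0x
F(1) = (4/3)*1^3 + (3/2)*1^2 + 0*1
     = (4/3)*1 + (3/2)*1 + 0*1
     = 1.333333 + 1.5 + 0
     = 2.833333
F(0) = 0.0
Integral = F(1) - F(0) = 2.833333 - 0.0 = 2.833333


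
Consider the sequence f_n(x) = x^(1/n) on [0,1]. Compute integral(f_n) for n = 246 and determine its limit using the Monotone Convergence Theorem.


At n = 246: f_246(x) = x^(1/246).
Step 1: integral(x^(1/246), 0, 1) = [x^(1/246+1) / (1/246+1)] from 0 to 1
     = 1 / (1/246 + 1) = 1 / ((246+1)/246) = 246/(246+1)
     = 246/247 = 0.995951
Step 2: As n -> infinity, f_n(x) = x^(1/n) -> 1 for x in (0,1], and f_n is increasing in n.
By MCT, lim_n integral(f_n) = integral(lim_n f_n) = integral(1, 0, 1) = 1.
Step 3: Verify convergence: 246/247 = 0.995951 -> 1


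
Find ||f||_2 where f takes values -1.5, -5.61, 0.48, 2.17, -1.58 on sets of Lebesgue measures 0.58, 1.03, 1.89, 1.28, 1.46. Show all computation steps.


Step 1: Compute |f_i|^2 for each value:
  |-1.5|^2 = 2.25
  |-5.61|^2 = 31.4721
  |0.48|^2 = 0.2304
  |2.17|^2 = 4.7089
  |-1.58|^2 = 2.4964
Step 2: Multiply by measures and sum:
  2.25 * 0.58 = 1.305
  31.4721 * 1.03 = 32.416263
  0.2304 * 1.89 = 0.435456
  4.7089 * 1.28 = 6.027392
  2.4964 * 1.46 = 3.644744
Sum = 1.305 + 32.416263 + 0.435456 + 6.027392 + 3.644744 = 43.828855
Step 3: Take the p-th root:
||f||_2 = (43.828855)^(1/2) = 6.620336


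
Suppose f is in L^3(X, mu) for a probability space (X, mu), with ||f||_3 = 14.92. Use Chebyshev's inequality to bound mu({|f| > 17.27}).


Chebyshev/Markov inequality: mu(|f| > eps) <= (||f||_p / eps)^p
Step 1: ||f||_3 / eps = 14.92 / 17.27 = 0.863926
Step 2: Raise to power p = 3:
  (0.863926)^3 = 0.644807
Step 3: Therefore mu(|f| > 17.27) <= 0.644807


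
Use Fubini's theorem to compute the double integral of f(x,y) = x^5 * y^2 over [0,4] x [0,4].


By Fubini's theorem, the double integral factors as a product of single integrals:
Step 1: integral_0^4 x^5 dx = [x^6/6] from 0 to 4
     = 4^6/6 = 682.666667
Step 2: integral_0^4 y^2 dy = [y^3/3] from 0 to 4
     = 4^3/3 = 21.333333
Step 3: Double integral = 682.666667 * 21.333333 = 14563.555556


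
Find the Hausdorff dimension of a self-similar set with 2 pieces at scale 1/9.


For a self-similar set with N copies scaled by 1/r:
dim_H = log(N)/log(r) = log(2)/log(9)
= 0.693147/2.197225
= 0.315465
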